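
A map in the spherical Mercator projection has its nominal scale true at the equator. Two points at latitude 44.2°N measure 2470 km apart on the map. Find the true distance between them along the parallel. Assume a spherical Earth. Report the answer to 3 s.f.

For Mercator, h = k = sec φ (a conformal cylindrical projection has a single point scale, 1/cos φ).
Along the parallel at 44.2°, map distances are exaggerated by k = sec 44.2° = 1.395.
True distance = 2470 / 1.395 = 2470 × cos 44.2° ≈ 1770 km.

1770 km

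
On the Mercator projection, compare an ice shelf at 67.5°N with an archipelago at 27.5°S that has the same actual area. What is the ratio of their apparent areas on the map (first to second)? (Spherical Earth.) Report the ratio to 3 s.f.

On Mercator, area is exaggerated by sec²φ = 1/cos²φ.
At 67.5°: sec²(67.5°) = 1/0.3827² = 6.828.
At 27.5°: sec²(27.5°) = 1/0.8870² = 1.271.
Ratio = 6.828/1.271 = cos²(27.5°)/cos²(67.5°) ≈ 5.37.

5.37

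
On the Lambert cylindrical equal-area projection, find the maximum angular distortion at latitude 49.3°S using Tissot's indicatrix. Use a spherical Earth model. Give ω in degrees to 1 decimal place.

The Lambert cylindrical equal-area projection is the cylindrical equal-area projection with its standard parallel at the equator (φ₀ = 0). A cylindrical equal-area projection with standard parallel φ₀ has meridian scale h = cos φ / cos φ₀ and parallel scale k = cos φ₀ / cos φ (so areas are preserved, h·k = 1).
At 49.3°: h = 0.6521, k = 1.534; principal scales a = 1.534, b = 0.6521.
sin(ω/2) = (a − b)/(a + b) = 0.8814/2.186 = 0.4033, so ω = 2 arcsin(0.4033) ≈ 47.6°.

47.6°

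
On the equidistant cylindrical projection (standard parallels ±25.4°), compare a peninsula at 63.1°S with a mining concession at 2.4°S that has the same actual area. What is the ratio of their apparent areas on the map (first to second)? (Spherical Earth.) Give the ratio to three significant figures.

In the equirectangular projection with standard parallel φ₀ = 25.4° (x = Rλ cos φ₀, y = Rφ), meridians are true-scale (h = 1) and the parallel scale is k = cos φ₀ / cos φ.
Areal scale at 63.1°: h·k = 1.000 × 1.997 = 1.997.
Areal scale at 2.4°: h·k = 1.000 × 0.9041 = 0.9041.
Ratio = 1.997/0.9041 ≈ 2.21.

2.21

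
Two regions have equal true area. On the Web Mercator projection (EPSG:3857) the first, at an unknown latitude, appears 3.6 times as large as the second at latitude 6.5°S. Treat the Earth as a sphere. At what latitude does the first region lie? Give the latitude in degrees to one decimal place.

On Mercator, (apparent₁)/(apparent₂) = sec²φ₁ / sec²φ₂ when true areas are equal.
cos²φ₂ / cos²φ₁ = 3.6  ⇒  cos φ₁ = cos 6.5° / √3.6 = 0.9936/1.897 = 0.5237.
φ₁ = arccos(0.5237) ≈ 58.4°.

58.4°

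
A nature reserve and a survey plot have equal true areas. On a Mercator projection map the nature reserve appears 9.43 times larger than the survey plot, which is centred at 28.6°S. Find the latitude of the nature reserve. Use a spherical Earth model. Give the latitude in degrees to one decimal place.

73.4°

On Mercator, (apparent₁)/(apparent₂) = sec²φ₁ / sec²φ₂ when true areas are equal.
cos²φ₂ / cos²φ₁ = 9.43  ⇒  cos φ₁ = cos 28.6° / √9.43 = 0.8780/3.071 = 0.2859.
φ₁ = arccos(0.2859) ≈ 73.4°.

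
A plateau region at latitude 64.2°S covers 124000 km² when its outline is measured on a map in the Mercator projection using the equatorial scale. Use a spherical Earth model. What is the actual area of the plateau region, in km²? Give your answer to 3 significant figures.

For Mercator, h = k = sec φ (a conformal cylindrical projection has a single point scale, 1/cos φ).
Areal scale = k² = sec²φ = 1/cos²(64.2°) = 1/0.4352² = 5.279.
True area = apparent / (areal scale) = 124000 / 5.279 ≈ 23500 km².

23500 km²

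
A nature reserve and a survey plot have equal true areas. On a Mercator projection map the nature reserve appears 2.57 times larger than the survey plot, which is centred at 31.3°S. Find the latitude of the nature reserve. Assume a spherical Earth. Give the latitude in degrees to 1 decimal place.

Mercator areal scale is sec²φ, so apparent-area ratio = sec²φ₁ / sec²φ₂ = cos²φ₂ / cos²φ₁.
cos²φ₂ / cos²φ₁ = 2.57  ⇒  cos φ₁ = cos 31.3° / √2.57 = 0.8545/1.603 = 0.5330.
φ₁ = arccos(0.5330) ≈ 57.8°.

57.8°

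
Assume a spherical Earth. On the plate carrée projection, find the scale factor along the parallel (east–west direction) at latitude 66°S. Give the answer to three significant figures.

2.46

Plate carrée maps x = Rλ, y = Rφ. The meridian scale is h = 1 and the parallel scale is k = 1/cos φ = sec φ.
k = 1/cos 66° = 1/0.4067 = 2.459.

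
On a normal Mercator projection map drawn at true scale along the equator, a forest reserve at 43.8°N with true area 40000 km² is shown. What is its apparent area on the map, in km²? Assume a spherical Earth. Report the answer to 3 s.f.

For Mercator, h = k = sec φ (a conformal cylindrical projection has a single point scale, 1/cos φ).
Areal scale = k² = sec²φ = 1/cos²(43.8°) = 1/0.7218² = 1.920.
Apparent area = 40000 × 1.920 ≈ 76800 km².

76800 km²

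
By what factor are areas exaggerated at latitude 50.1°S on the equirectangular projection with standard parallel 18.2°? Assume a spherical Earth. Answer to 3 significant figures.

With standard parallel φ₀ = 18.2°, the equirectangular projection gives x = Rλ cos φ₀, y = Rφ, so h = 1 and k = cos 18.2° / cos φ.
Areal scale = h·k = 1 × cos φ₀ / cos φ; at 50.1°, h = 1.000, k = 1.481, so h·k = 1.481.

1.48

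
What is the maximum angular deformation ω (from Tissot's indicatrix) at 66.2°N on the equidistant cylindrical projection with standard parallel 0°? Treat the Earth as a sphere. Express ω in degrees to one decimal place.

50.3°

In the plate carrée (x = Rλ, y = Rφ), meridians are true-scale (h = 1) and parallels are stretched by k = sec φ.
At 66.2°: h = 1.000, k = 2.478; principal scales a = 2.478, b = 1.000.
sin(ω/2) = (a − b)/(a + b) = 1.478/3.478 = 0.4250, so ω = 2 arcsin(0.4250) ≈ 50.3°.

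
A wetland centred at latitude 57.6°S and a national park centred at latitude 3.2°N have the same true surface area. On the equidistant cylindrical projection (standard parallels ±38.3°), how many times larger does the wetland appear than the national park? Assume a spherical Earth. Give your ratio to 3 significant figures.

1.86

With standard parallel φ₀ = 38.3°, the equirectangular projection gives x = Rλ cos φ₀, y = Rφ, so h = 1 and k = cos 38.3° / cos φ.
Areal scale at 57.6°: h·k = 1.000 × 1.465 = 1.465.
Areal scale at 3.2°: h·k = 1.000 × 0.7860 = 0.7860.
Ratio = 1.465/0.7860 ≈ 1.86.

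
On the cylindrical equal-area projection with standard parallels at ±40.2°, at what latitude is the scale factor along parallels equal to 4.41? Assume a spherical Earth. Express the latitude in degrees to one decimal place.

80.0°

For cylindrical equal-area with standard parallel φ₀, h = cos φ / cos φ₀ and k = cos φ₀ / cos φ, so h·k = 1.
k = cos φ₀ / cos φ = 4.41  ⇒  cos φ = cos 40.2° / 4.41 = 0.1732.
φ = arccos(0.1732) ≈ 80.0°.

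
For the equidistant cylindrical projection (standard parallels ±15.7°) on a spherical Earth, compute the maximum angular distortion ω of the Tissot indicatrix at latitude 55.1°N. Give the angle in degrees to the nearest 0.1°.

The equidistant cylindrical projection with φ₀ = 15.7° has h = 1 (meridians true) and k = cos φ₀ / cos φ along parallels.
At 55.1°: h = 1.000, k = 1.683; principal scales a = 1.683, b = 1.000.
sin(ω/2) = (a − b)/(a + b) = 0.6826/2.683 = 0.2545, so ω = 2 arcsin(0.2545) ≈ 29.5°.

29.5°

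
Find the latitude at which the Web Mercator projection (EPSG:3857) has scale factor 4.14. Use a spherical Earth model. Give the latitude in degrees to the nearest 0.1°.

Mercator scale is k = sec φ = 1/cos φ.
1/cos φ = 4.14  ⇒  cos φ = 0.2415  ⇒  φ = arccos(0.2415) ≈ 76.0°.

76.0°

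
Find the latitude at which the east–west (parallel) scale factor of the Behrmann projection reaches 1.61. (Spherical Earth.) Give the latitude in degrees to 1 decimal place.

57.5°

The Behrmann projection is cylindrical equal-area with φ₀ = 30°. A cylindrical equal-area projection with standard parallel φ₀ has meridian scale h = cos φ / cos φ₀ and parallel scale k = cos φ₀ / cos φ (so areas are preserved, h·k = 1).
k = cos φ₀ / cos φ = 1.61  ⇒  cos φ = cos 30° / 1.61 = 0.5379.
φ = arccos(0.5379) ≈ 57.5°.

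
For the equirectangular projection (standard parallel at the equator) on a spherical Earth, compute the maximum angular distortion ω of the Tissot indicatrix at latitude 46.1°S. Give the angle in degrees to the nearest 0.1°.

20.9°

Plate carrée maps x = Rλ, y = Rφ. The meridian scale is h = 1 and the parallel scale is k = 1/cos φ = sec φ.
At 46.1°: h = 1.000, k = 1.442; principal scales a = 1.442, b = 1.000.
sin(ω/2) = (a − b)/(a + b) = 0.4422/2.442 = 0.1811, so ω = 2 arcsin(0.1811) ≈ 20.9°.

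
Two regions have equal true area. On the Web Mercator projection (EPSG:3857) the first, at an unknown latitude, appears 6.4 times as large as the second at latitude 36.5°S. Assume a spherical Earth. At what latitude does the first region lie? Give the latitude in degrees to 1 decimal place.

For equal true areas on Mercator, apparent areas scale as sec²φ, so the ratio is cos²φ₂ / cos²φ₁.
cos²φ₂ / cos²φ₁ = 6.4  ⇒  cos φ₁ = cos 36.5° / √6.4 = 0.8039/2.530 = 0.3178.
φ₁ = arccos(0.3178) ≈ 71.5°.

71.5°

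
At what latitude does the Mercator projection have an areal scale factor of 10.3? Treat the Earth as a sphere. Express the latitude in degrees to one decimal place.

Mercator areal scale is sec²φ.
sec²φ = 10.3  ⇒  cos²φ = 0.09709  ⇒  cos φ = 0.3116.
φ = arccos(0.3116) ≈ 71.8°.

71.8°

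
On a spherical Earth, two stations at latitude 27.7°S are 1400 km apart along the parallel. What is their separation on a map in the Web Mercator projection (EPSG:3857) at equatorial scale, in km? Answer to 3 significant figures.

1580 km

Mercator is conformal, so the point scale is isotropic: h = k = sec φ = 1/cos φ.
Along the parallel, k = sec 27.7° = 1/0.8854 = 1.129.
Map distance = 1400 × 1.129 ≈ 1580 km.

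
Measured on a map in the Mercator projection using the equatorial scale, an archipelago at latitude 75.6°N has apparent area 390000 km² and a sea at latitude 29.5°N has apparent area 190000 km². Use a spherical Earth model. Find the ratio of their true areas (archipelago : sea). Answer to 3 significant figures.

On Mercator the areal scale is sec²φ, so true area = apparent × cos²φ.
True area of archipelago: 390000 × cos²(75.6°) = 390000 × 0.06185 = 24120 km².
True area of sea: 190000 × cos²(29.5°) = 190000 × 0.7575 = 143900 km².
Ratio = 24120 / 143900 ≈ 0.168.

0.168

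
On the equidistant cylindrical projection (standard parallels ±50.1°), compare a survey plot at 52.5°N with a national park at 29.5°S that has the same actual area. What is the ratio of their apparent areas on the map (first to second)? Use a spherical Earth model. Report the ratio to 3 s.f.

1.43

With standard parallel φ₀ = 50.1°, the equirectangular projection gives x = Rλ cos φ₀, y = Rφ, so h = 1 and k = cos 50.1° / cos φ.
Areal scale at 52.5°: h·k = 1.000 × 1.054 = 1.054.
Areal scale at 29.5°: h·k = 1.000 × 0.7370 = 0.7370.
Ratio = 1.054/0.7370 ≈ 1.43.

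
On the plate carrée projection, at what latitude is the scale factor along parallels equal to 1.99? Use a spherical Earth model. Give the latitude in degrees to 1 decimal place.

59.8°

Plate carrée: h = 1, k = sec φ along parallels.
sec φ = 1.99  ⇒  cos φ = 0.5025  ⇒  φ ≈ 59.8°.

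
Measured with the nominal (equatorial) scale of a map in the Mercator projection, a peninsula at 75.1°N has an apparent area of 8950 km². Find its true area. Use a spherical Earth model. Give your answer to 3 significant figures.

For Mercator, h = k = sec φ (a conformal cylindrical projection has a single point scale, 1/cos φ).
Areal scale = k² = sec²φ = 1/cos²(75.1°) = 1/0.2571² = 15.12.
True area = apparent / (areal scale) = 8950 / 15.12 ≈ 592 km².

592 km²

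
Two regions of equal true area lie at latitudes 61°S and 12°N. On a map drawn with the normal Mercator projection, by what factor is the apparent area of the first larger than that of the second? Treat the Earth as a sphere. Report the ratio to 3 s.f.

4.07

Mercator areal scale is sec²φ.
At 61°: sec²(61°) = 1/0.4848² = 4.255.
At 12°: sec²(12°) = 1/0.9781² = 1.045.
Ratio = 4.255/1.045 = cos²(12°)/cos²(61°) ≈ 4.07.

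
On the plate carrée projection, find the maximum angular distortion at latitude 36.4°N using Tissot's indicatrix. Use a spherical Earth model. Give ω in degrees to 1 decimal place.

For the equirectangular projection with φ₀ = 0 (plate carrée), h = 1 along meridians and k = sec φ along parallels.
At 36.4°: h = 1.000, k = 1.242; principal scales a = 1.242, b = 1.000.
sin(ω/2) = (a − b)/(a + b) = 0.2424/2.242 = 0.1081, so ω = 2 arcsin(0.1081) ≈ 12.4°.

12.4°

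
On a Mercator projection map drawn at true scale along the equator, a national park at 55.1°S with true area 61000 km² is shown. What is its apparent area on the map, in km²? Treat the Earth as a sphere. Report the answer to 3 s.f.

186000 km²

Mercator is conformal, so the point scale is isotropic: h = k = sec φ = 1/cos φ.
Areal scale = k² = sec²φ = 1/cos²(55.1°) = 1/0.5721² = 3.055.
Apparent area = 61000 × 3.055 ≈ 186000 km².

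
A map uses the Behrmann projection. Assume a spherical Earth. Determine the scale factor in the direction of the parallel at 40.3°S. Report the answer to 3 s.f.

The Behrmann projection is cylindrical equal-area with φ₀ = 30°. For cylindrical equal-area with standard parallel φ₀, h = cos φ / cos φ₀ and k = cos φ₀ / cos φ, so h·k = 1.
k = cos 30° / cos 40.3° = 0.8660/0.7627 = 1.136.

1.14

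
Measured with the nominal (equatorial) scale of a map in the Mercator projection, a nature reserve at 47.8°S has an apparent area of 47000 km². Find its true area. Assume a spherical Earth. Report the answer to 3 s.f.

21200 km²

For Mercator, h = k = sec φ (a conformal cylindrical projection has a single point scale, 1/cos φ).
Areal scale = k² = sec²φ = 1/cos²(47.8°) = 1/0.6717² = 2.216.
True area = apparent / (areal scale) = 47000 / 2.216 ≈ 21200 km².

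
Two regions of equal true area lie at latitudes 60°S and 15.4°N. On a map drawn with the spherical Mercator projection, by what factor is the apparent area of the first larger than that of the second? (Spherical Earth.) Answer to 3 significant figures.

3.72

Mercator areal scale is sec²φ.
At 60°: sec²(60°) = 1/0.5000² = 4.000.
At 15.4°: sec²(15.4°) = 1/0.9641² = 1.076.
Ratio = 4.000/1.076 = cos²(15.4°)/cos²(60°) ≈ 3.72.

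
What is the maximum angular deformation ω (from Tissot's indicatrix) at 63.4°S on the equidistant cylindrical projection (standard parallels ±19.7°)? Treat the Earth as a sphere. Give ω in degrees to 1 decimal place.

In the equirectangular projection with standard parallel φ₀ = 19.7° (x = Rλ cos φ₀, y = Rφ), meridians are true-scale (h = 1) and the parallel scale is k = cos φ₀ / cos φ.
At 63.4°: h = 1.000, k = 2.103; principal scales a = 2.103, b = 1.000.
sin(ω/2) = (a − b)/(a + b) = 1.103/3.103 = 0.3554, so ω = 2 arcsin(0.3554) ≈ 41.6°.

41.6°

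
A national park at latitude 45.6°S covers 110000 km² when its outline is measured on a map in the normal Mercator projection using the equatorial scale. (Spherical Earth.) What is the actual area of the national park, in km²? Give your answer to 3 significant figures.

53800 km²

For Mercator, h = k = sec φ (a conformal cylindrical projection has a single point scale, 1/cos φ).
Areal scale = k² = sec²φ = 1/cos²(45.6°) = 1/0.6997² = 2.043.
True area = apparent / (areal scale) = 110000 / 2.043 ≈ 53800 km².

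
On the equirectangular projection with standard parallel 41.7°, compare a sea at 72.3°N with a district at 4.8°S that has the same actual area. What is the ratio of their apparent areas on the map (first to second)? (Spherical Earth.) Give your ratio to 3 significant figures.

3.28

The equidistant cylindrical projection with φ₀ = 41.7° has h = 1 (meridians true) and k = cos φ₀ / cos φ along parallels.
Areal scale at 72.3°: h·k = 1.000 × 2.456 = 2.456.
Areal scale at 4.8°: h·k = 1.000 × 0.7493 = 0.7493.
Ratio = 2.456/0.7493 ≈ 3.28.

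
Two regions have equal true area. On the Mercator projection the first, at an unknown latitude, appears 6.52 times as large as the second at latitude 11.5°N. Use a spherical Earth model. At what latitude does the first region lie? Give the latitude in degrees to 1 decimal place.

On Mercator, (apparent₁)/(apparent₂) = sec²φ₁ / sec²φ₂ when true areas are equal.
cos²φ₂ / cos²φ₁ = 6.52  ⇒  cos φ₁ = cos 11.5° / √6.52 = 0.9799/2.553 = 0.3838.
φ₁ = arccos(0.3838) ≈ 67.4°.

67.4°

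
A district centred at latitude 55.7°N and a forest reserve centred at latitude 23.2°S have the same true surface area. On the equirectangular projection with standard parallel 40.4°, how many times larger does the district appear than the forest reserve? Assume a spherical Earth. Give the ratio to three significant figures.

In the equirectangular projection with standard parallel φ₀ = 40.4° (x = Rλ cos φ₀, y = Rφ), meridians are true-scale (h = 1) and the parallel scale is k = cos φ₀ / cos φ.
Areal scale at 55.7°: h·k = 1.000 × 1.351 = 1.351.
Areal scale at 23.2°: h·k = 1.000 × 0.8285 = 0.8285.
Ratio = 1.351/0.8285 ≈ 1.63.

1.63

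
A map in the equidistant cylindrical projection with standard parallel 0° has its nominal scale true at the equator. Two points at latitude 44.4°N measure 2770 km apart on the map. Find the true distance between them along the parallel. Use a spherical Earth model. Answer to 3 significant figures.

In the plate carrée (x = Rλ, y = Rφ), meridians are true-scale (h = 1) and parallels are stretched by k = sec φ.
Along the parallel at 44.4°, map distances are exaggerated by k = sec 44.4° = 1.400.
True distance = 2770 / 1.400 = 2770 × cos 44.4° ≈ 1980 km.

1980 km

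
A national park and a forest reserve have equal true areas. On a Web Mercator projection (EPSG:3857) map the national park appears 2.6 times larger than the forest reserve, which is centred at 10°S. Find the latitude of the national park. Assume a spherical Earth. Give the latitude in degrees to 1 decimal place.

For equal true areas on Mercator, apparent areas scale as sec²φ, so the ratio is cos²φ₂ / cos²φ₁.
cos²φ₂ / cos²φ₁ = 2.6  ⇒  cos φ₁ = cos 10° / √2.6 = 0.9848/1.612 = 0.6108.
φ₁ = arccos(0.6108) ≈ 52.4°.

52.4°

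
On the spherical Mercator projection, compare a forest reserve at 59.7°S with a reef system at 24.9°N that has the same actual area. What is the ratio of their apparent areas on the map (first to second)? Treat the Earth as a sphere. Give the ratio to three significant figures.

3.23

On Mercator, area is exaggerated by sec²φ = 1/cos²φ.
At 59.7°: sec²(59.7°) = 1/0.5045² = 3.929.
At 24.9°: sec²(24.9°) = 1/0.9070² = 1.215.
Ratio = 3.929/1.215 = cos²(24.9°)/cos²(59.7°) ≈ 3.23.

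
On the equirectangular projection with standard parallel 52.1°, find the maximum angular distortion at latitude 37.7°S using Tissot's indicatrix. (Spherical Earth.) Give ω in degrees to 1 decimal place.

14.5°

The equidistant cylindrical projection with φ₀ = 52.1° has h = 1 (meridians true) and k = cos φ₀ / cos φ along parallels.
At 37.7°: h = 1.000, k = 0.7764; principal scales a = 1.000, b = 0.7764.
sin(ω/2) = (a − b)/(a + b) = 0.2236/1.776 = 0.1259, so ω = 2 arcsin(0.1259) ≈ 14.5°.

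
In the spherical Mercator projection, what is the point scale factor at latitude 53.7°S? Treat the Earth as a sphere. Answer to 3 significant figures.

1.69

For Mercator, h = k = sec φ (a conformal cylindrical projection has a single point scale, 1/cos φ).
k = 1/cos 53.7° = 1/0.5920 = 1.689.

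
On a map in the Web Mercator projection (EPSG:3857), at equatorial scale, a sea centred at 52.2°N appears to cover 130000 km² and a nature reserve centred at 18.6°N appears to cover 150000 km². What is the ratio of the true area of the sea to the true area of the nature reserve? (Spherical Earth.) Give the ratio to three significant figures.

0.362

Since Mercator area scale is 1/cos²φ, the true area equals the apparent area multiplied by cos²φ.
True area of sea: 130000 × cos²(52.2°) = 130000 × 0.3757 = 48840 km².
True area of nature reserve: 150000 × cos²(18.6°) = 150000 × 0.8983 = 134700 km².
Ratio = 48840 / 134700 ≈ 0.362.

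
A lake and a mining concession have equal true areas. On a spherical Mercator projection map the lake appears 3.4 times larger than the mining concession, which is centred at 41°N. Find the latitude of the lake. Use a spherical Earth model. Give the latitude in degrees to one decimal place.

Mercator areal scale is sec²φ, so apparent-area ratio = sec²φ₁ / sec²φ₂ = cos²φ₂ / cos²φ₁.
cos²φ₂ / cos²φ₁ = 3.4  ⇒  cos φ₁ = cos 41° / √3.4 = 0.7547/1.844 = 0.4093.
φ₁ = arccos(0.4093) ≈ 65.8°.

65.8°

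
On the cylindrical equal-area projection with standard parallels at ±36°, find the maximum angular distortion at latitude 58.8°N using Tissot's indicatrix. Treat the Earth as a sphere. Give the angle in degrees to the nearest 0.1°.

Cylindrical equal-area (φ₀ = 36°): h = cos φ / cos 36° along meridians, k = cos 36° / cos φ along parallels; h·k = 1.
At 58.8°: h = 0.6403, k = 1.562; principal scales a = 1.562, b = 0.6403.
sin(ω/2) = (a − b)/(a + b) = 0.9214/2.202 = 0.4184, so ω = 2 arcsin(0.4184) ≈ 49.5°.

49.5°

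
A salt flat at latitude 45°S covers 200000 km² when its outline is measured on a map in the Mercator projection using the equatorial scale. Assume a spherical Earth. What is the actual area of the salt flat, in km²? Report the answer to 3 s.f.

100000 km²

The Mercator projection is conformal; its linear scale factor is the same in every direction and equals sec φ = 1/cos φ.
Areal scale = k² = sec²φ = 1/cos²(45°) = 1/0.7071² = 2.000.
True area = apparent / (areal scale) = 200000 / 2.000 ≈ 100000 km².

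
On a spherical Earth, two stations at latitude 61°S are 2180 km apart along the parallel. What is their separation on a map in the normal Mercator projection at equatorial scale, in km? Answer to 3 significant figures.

4500 km

Mercator is conformal, so the point scale is isotropic: h = k = sec φ = 1/cos φ.
Along the parallel, k = sec 61° = 1/0.4848 = 2.063.
Map distance = 2180 × 2.063 ≈ 4500 km.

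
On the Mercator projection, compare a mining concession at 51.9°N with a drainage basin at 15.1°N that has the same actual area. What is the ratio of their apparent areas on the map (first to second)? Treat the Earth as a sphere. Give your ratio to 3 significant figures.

2.45

Mercator areal scale is sec²φ.
At 51.9°: sec²(51.9°) = 1/0.6170² = 2.627.
At 15.1°: sec²(15.1°) = 1/0.9655² = 1.073.
Ratio = 2.627/1.073 = cos²(15.1°)/cos²(51.9°) ≈ 2.45.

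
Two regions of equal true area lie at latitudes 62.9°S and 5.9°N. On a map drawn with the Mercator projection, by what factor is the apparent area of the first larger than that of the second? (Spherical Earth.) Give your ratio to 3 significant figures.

4.77

Mercator is conformal with k = sec φ, so areal scale = k² = sec²φ.
At 62.9°: sec²(62.9°) = 1/0.4555² = 4.819.
At 5.9°: sec²(5.9°) = 1/0.9947² = 1.011.
Ratio = 4.819/1.011 = cos²(5.9°)/cos²(62.9°) ≈ 4.77.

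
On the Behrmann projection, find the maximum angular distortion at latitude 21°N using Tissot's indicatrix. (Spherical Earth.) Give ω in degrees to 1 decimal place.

Behrmann is a cylindrical equal-area projection with standard parallels at ±30°. For cylindrical equal-area with standard parallel φ₀, h = cos φ / cos φ₀ and k = cos φ₀ / cos φ, so h·k = 1.
At 21°: h = 1.078, k = 0.9276; principal scales a = 1.078, b = 0.9276.
sin(ω/2) = (a − b)/(a + b) = 0.1504/2.006 = 0.07497, so ω = 2 arcsin(0.07497) ≈ 8.6°.

8.6°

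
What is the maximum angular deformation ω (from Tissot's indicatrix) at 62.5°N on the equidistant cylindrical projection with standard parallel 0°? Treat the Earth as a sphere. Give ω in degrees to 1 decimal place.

For the equirectangular projection with φ₀ = 0 (plate carrée), h = 1 along meridians and k = sec φ along parallels.
At 62.5°: h = 1.000, k = 2.166; principal scales a = 2.166, b = 1.000.
sin(ω/2) = (a − b)/(a + b) = 1.166/3.166 = 0.3682, so ω = 2 arcsin(0.3682) ≈ 43.2°.

43.2°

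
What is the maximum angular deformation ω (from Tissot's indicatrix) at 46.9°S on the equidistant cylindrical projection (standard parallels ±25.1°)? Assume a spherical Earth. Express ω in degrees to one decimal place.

16.1°

With standard parallel φ₀ = 25.1°, the equirectangular projection gives x = Rλ cos φ₀, y = Rφ, so h = 1 and k = cos 25.1° / cos φ.
At 46.9°: h = 1.000, k = 1.325; principal scales a = 1.325, b = 1.000.
sin(ω/2) = (a − b)/(a + b) = 0.3253/2.325 = 0.1399, so ω = 2 arcsin(0.1399) ≈ 16.1°.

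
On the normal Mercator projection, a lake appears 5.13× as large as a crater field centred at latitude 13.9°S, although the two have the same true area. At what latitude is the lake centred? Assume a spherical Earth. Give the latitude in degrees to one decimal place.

64.6°

On Mercator, (apparent₁)/(apparent₂) = sec²φ₁ / sec²φ₂ when true areas are equal.
cos²φ₂ / cos²φ₁ = 5.13  ⇒  cos φ₁ = cos 13.9° / √5.13 = 0.9707/2.265 = 0.4286.
φ₁ = arccos(0.4286) ≈ 64.6°.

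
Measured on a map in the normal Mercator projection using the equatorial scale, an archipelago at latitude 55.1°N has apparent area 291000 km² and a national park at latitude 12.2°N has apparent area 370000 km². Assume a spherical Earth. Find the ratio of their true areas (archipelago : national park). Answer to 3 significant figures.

0.269

On Mercator the areal scale is sec²φ, so true area = apparent × cos²φ.
True area of archipelago: 291000 × cos²(55.1°) = 291000 × 0.3274 = 95260 km².
True area of national park: 370000 × cos²(12.2°) = 370000 × 0.9553 = 353500 km².
Ratio = 95260 / 353500 ≈ 0.269.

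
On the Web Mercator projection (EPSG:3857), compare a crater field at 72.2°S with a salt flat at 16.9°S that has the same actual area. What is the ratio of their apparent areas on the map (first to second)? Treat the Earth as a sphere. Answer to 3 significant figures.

Mercator is conformal with k = sec φ, so areal scale = k² = sec²φ.
At 72.2°: sec²(72.2°) = 1/0.3057² = 10.70.
At 16.9°: sec²(16.9°) = 1/0.9568² = 1.092.
Ratio = 10.70/1.092 = cos²(16.9°)/cos²(72.2°) ≈ 9.80.

9.80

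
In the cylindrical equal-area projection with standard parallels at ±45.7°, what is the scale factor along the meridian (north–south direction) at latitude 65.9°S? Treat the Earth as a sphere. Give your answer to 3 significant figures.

0.585

Cylindrical equal-area (φ₀ = 45.7°): h = cos φ / cos 45.7° along meridians, k = cos 45.7° / cos φ along parallels; h·k = 1.
h = cos 65.9° / cos 45.7° = 0.4083/0.6984 = 0.5847.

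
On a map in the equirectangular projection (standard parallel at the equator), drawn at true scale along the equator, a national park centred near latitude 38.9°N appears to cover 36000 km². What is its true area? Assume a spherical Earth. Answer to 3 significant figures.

28000 km²

Plate carrée maps x = Rλ, y = Rφ. The meridian scale is h = 1 and the parallel scale is k = 1/cos φ = sec φ.
Areal scale = h·k = 1 × sec φ; at 38.9°, h = 1.000, k = 1.285, so h·k = 1.285.
True area = apparent / (areal scale) = 36000 / 1.285 ≈ 28000 km².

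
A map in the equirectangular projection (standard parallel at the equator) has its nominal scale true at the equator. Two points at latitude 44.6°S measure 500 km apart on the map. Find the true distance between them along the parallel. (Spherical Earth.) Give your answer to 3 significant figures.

In the plate carrée (x = Rλ, y = Rφ), meridians are true-scale (h = 1) and parallels are stretched by k = sec φ.
Along the parallel at 44.6°, map distances are exaggerated by k = sec 44.6° = 1.404.
True distance = 500 / 1.404 = 500 × cos 44.6° ≈ 356 km.

356 km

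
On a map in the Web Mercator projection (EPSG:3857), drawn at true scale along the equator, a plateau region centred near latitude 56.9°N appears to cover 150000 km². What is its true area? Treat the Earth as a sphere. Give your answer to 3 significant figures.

Mercator is conformal, so the point scale is isotropic: h = k = sec φ = 1/cos φ.
Areal scale = k² = sec²φ = 1/cos²(56.9°) = 1/0.5461² = 3.353.
True area = apparent / (areal scale) = 150000 / 3.353 ≈ 44700 km².

44700 km²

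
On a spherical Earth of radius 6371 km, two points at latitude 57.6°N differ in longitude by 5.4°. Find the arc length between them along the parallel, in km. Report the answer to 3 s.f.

Arc length along a parallel = R cos φ · Δλ (with Δλ in radians).
= 6371 × cos 57.6° × (5.4° × π/180) = 6371 × 0.5358 × 0.09425 ≈ 322 km.

322 km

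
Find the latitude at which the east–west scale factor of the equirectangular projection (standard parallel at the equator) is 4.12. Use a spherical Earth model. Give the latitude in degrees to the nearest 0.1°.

76.0°

Plate carrée: h = 1, k = sec φ along parallels.
sec φ = 4.12  ⇒  cos φ = 0.2427  ⇒  φ ≈ 76.0°.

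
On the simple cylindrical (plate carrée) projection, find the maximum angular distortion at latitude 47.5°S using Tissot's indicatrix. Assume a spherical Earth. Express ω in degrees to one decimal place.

22.3°

In the plate carrée (x = Rλ, y = Rφ), meridians are true-scale (h = 1) and parallels are stretched by k = sec φ.
At 47.5°: h = 1.000, k = 1.480; principal scales a = 1.480, b = 1.000.
sin(ω/2) = (a − b)/(a + b) = 0.4802/2.480 = 0.1936, so ω = 2 arcsin(0.1936) ≈ 22.3°.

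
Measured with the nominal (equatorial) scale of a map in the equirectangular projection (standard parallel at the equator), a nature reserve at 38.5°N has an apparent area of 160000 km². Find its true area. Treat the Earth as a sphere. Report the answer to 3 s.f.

In the plate carrée (x = Rλ, y = Rφ), meridians are true-scale (h = 1) and parallels are stretched by k = sec φ.
Areal scale = h·k = 1 × sec φ; at 38.5°, h = 1.000, k = 1.278, so h·k = 1.278.
True area = apparent / (areal scale) = 160000 / 1.278 ≈ 125000 km².

125000 km²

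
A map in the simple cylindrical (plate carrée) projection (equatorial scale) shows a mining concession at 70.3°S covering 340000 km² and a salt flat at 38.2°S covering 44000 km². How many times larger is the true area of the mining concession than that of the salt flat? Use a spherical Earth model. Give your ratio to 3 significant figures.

On the plate carrée, areal scale = h·k = 1 × sec φ, so true area = apparent × cos φ.
True area of mining concession: 340000 × cos(70.3°) = 340000 × 0.3371 = 114600 km².
True area of salt flat: 44000 × cos(38.2°) = 44000 × 0.7859 = 34580 km².
Ratio = 114600 / 34580 ≈ 3.31.

3.31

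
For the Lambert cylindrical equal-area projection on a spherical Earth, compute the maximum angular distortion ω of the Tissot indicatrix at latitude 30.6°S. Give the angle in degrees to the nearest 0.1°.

The Lambert cylindrical equal-area projection is the cylindrical equal-area projection with its standard parallel at the equator (φ₀ = 0). For cylindrical equal-area with standard parallel φ₀, h = cos φ / cos φ₀ and k = cos φ₀ / cos φ, so h·k = 1.
At 30.6°: h = 0.8607, k = 1.162; principal scales a = 1.162, b = 0.8607.
sin(ω/2) = (a − b)/(a + b) = 0.3010/2.023 = 0.1488, so ω = 2 arcsin(0.1488) ≈ 17.1°.

17.1°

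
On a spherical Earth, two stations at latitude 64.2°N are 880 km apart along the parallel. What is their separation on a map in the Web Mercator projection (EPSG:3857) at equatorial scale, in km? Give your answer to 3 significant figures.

2020 km

Mercator is conformal, so the point scale is isotropic: h = k = sec φ = 1/cos φ.
Along the parallel, k = sec 64.2° = 1/0.4352 = 2.298.
Map distance = 880 × 2.298 ≈ 2020 km.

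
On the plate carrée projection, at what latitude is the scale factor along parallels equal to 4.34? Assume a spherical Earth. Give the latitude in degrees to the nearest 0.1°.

Plate carrée: h = 1, k = sec φ along parallels.
sec φ = 4.34  ⇒  cos φ = 0.2304  ⇒  φ ≈ 76.7°.

76.7°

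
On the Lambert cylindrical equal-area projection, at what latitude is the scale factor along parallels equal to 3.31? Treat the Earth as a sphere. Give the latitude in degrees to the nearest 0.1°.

The Lambert cylindrical equal-area projection is the cylindrical equal-area projection with its standard parallel at the equator (φ₀ = 0). A cylindrical equal-area projection with standard parallel φ₀ has meridian scale h = cos φ / cos φ₀ and parallel scale k = cos φ₀ / cos φ (so areas are preserved, h·k = 1).
k = cos φ₀ / cos φ = 3.31  ⇒  cos φ = cos 0° / 3.31 = 0.3021.
φ = arccos(0.3021) ≈ 72.4°.

72.4°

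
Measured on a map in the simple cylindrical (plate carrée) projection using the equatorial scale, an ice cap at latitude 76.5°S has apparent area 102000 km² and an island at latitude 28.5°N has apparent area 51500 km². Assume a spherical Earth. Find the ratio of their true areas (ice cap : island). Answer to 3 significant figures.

Plate carrée has h = 1 and k = sec φ, giving areal scale sec φ; true area = (apparent area) · cos φ.
True area of ice cap: 102000 × cos(76.5°) = 102000 × 0.2334 = 23810 km².
True area of island: 51500 × cos(28.5°) = 51500 × 0.8788 = 45260 km².
Ratio = 23810 / 45260 ≈ 0.526.

0.526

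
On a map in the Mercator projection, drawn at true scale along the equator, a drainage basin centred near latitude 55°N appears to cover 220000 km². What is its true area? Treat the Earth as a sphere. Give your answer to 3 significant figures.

Mercator is conformal, so the point scale is isotropic: h = k = sec φ = 1/cos φ.
Areal scale = k² = sec²φ = 1/cos²(55°) = 1/0.5736² = 3.040.
True area = apparent / (areal scale) = 220000 / 3.040 ≈ 72400 km².

72400 km²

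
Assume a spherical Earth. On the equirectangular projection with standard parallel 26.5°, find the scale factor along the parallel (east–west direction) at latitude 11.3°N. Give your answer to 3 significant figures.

The equidistant cylindrical projection with φ₀ = 26.5° has h = 1 (meridians true) and k = cos φ₀ / cos φ along parallels.
k = cos 26.5° / cos 11.3° = 0.8949/0.9806 = 0.9126.

0.913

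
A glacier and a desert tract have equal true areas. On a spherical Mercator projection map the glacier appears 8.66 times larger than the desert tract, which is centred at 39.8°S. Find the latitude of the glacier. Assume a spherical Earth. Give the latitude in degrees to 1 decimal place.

74.9°

On Mercator, (apparent₁)/(apparent₂) = sec²φ₁ / sec²φ₂ when true areas are equal.
cos²φ₂ / cos²φ₁ = 8.66  ⇒  cos φ₁ = cos 39.8° / √8.66 = 0.7683/2.943 = 0.2611.
φ₁ = arccos(0.2611) ≈ 74.9°.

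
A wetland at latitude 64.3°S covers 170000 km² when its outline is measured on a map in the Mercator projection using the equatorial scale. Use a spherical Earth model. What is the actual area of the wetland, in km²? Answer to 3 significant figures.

For Mercator, h = k = sec φ (a conformal cylindrical projection has a single point scale, 1/cos φ).
Areal scale = k² = sec²φ = 1/cos²(64.3°) = 1/0.4337² = 5.317.
True area = apparent / (areal scale) = 170000 / 5.317 ≈ 32000 km².

32000 km²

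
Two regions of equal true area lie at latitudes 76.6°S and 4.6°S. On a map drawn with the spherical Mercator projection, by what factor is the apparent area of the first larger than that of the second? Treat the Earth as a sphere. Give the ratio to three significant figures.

18.5

On Mercator, area is exaggerated by sec²φ = 1/cos²φ.
At 76.6°: sec²(76.6°) = 1/0.2317² = 18.62.
At 4.6°: sec²(4.6°) = 1/0.9968² = 1.006.
Ratio = 18.62/1.006 = cos²(4.6°)/cos²(76.6°) ≈ 18.5.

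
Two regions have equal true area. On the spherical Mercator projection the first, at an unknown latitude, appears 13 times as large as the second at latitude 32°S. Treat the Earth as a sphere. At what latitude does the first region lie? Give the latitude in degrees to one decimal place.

Mercator areal scale is sec²φ, so apparent-area ratio = sec²φ₁ / sec²φ₂ = cos²φ₂ / cos²φ₁.
cos²φ₂ / cos²φ₁ = 13  ⇒  cos φ₁ = cos 32° / √13 = 0.8480/3.606 = 0.2352.
φ₁ = arccos(0.2352) ≈ 76.4°.

76.4°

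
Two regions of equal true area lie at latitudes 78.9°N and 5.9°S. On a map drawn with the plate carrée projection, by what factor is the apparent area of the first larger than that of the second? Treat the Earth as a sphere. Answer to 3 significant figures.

5.17

Plate carrée maps x = Rλ, y = Rφ. The meridian scale is h = 1 and the parallel scale is k = 1/cos φ = sec φ.
Areal scale at 78.9°: h·k = 1.000 × 5.194 = 5.194.
Areal scale at 5.9°: h·k = 1.000 × 1.005 = 1.005.
Ratio = 5.194/1.005 ≈ 5.17.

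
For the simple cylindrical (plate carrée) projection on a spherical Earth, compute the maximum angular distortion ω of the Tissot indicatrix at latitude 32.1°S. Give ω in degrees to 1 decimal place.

9.5°

For the equirectangular projection with φ₀ = 0 (plate carrée), h = 1 along meridians and k = sec φ along parallels.
At 32.1°: h = 1.000, k = 1.180; principal scales a = 1.180, b = 1.000.
sin(ω/2) = (a − b)/(a + b) = 0.1805/2.180 = 0.08277, so ω = 2 arcsin(0.08277) ≈ 9.5°.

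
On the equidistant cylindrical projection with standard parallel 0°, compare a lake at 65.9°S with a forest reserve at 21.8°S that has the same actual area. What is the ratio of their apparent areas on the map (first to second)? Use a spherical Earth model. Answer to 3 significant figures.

For the equirectangular projection with φ₀ = 0 (plate carrée), h = 1 along meridians and k = sec φ along parallels.
Areal scale at 65.9°: h·k = 1.000 × 2.449 = 2.449.
Areal scale at 21.8°: h·k = 1.000 × 1.077 = 1.077.
Ratio = 2.449/1.077 ≈ 2.27.

2.27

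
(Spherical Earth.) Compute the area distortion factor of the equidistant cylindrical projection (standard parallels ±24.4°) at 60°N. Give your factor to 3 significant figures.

1.82

The equidistant cylindrical projection with φ₀ = 24.4° has h = 1 (meridians true) and k = cos φ₀ / cos φ along parallels.
Areal scale = h·k = 1 × cos φ₀ / cos φ; at 60°, h = 1.000, k = 1.821, so h·k = 1.821.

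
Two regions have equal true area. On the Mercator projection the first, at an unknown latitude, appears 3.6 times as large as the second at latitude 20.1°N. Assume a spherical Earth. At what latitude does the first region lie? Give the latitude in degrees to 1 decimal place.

Mercator areal scale is sec²φ, so apparent-area ratio = sec²φ₁ / sec²φ₂ = cos²φ₂ / cos²φ₁.
cos²φ₂ / cos²φ₁ = 3.6  ⇒  cos φ₁ = cos 20.1° / √3.6 = 0.9391/1.897 = 0.4949.
φ₁ = arccos(0.4949) ≈ 60.3°.

60.3°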